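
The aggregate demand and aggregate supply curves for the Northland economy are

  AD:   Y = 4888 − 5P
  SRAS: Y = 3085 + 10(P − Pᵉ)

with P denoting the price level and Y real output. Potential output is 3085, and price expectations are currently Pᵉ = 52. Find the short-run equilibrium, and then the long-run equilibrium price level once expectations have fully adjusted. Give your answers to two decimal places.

Short run: with Pᵉ = 52, SRAS is Y = 2565 + 10P. Setting AD = SRAS gives 2323 = 15P, so P = 154.87 and Y = 4888 − 5P = 4113.67.
Output 4113.67 is above potential 3085, so over time expected prices rise and SRAS shifts left until Y returns to 3085.
Long run: Y = 3085 on the AD curve gives 3085 = 4888 − 5P, so P = 360.60.

Short run: P = 154.87, Y = 4113.67. Long run: P = 360.60.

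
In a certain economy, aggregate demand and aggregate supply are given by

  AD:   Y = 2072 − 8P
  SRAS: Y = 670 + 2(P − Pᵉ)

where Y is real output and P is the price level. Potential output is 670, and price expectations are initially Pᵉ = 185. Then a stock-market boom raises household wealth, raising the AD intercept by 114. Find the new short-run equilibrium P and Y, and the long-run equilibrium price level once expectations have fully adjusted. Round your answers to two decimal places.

AD shifts right: new AD is Y = 2186 − 8P. With Pᵉ = 185, SRAS is Y = 300 + 2P.
Short run: 2186 − 8P = 300 + 2P gives 1886 = 10P, so P = 188.60 and Y = 2186 − 8P = 677.20.
Y = 677.20 is above potential 670; expectations adjust and SRAS shifts left until Y = 670.
Long run: on the new AD curve, 670 = 2186 − 8P gives P = 189.50.

Short run: P = 188.60, Y = 677.20. Long run: P = 189.50.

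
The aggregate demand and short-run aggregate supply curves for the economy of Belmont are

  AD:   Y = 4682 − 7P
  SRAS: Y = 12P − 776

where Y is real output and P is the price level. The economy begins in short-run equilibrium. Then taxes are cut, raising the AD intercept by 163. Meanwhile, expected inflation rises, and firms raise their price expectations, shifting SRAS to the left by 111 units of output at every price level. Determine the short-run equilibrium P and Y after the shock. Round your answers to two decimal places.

After both shocks: AD is Y = 4845 − 7P and SRAS is Y = 12P − 887.
Setting them equal: 5732 = 19P, so P = 301.68.
Substituting into AD, Y = 2733.21.

P = 301.68, Y = 2733.21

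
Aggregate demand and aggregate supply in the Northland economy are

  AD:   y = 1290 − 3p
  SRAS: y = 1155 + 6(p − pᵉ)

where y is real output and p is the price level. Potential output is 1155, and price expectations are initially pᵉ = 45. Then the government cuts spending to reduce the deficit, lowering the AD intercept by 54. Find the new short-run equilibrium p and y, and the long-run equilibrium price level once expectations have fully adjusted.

Short run: p = 39, y = 1119. Long run: p = 27.

AD shifts left: new AD is y = 1236 − 3p. With pᵉ = 45, SRAS is y = 885 + 6p.
Short run: 1236 − 3p = 885 + 6p gives 351 = 9p, so p = 39 and y = 1236 − 3·39 = 1119.
y = 1119 is below potential 1155; expectations adjust and SRAS shifts right until y = 1155.
Long run: on the new AD curve, 1155 = 1236 − 3p gives p = 27.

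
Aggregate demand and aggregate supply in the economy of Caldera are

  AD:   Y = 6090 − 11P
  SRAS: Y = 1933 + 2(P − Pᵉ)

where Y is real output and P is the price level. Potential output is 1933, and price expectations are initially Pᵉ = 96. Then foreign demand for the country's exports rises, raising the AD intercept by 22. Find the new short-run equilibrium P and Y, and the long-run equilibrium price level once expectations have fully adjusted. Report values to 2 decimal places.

Short run: P = 336.23, Y = 2413.46. Long run: P = 379.91.

AD shifts right: new AD is Y = 6112 − 11P. With Pᵉ = 96, SRAS is Y = 1741 + 2P.
Short run: 6112 − 11P = 1741 + 2P gives 4371 = 13P, so P = 336.23 and Y = 6112 − 11P = 2413.46.
Y = 2413.46 is above potential 1933; expectations adjust and SRAS shifts left until Y = 1933.
Long run: on the new AD curve, 1933 = 6112 − 11P gives P = 379.91.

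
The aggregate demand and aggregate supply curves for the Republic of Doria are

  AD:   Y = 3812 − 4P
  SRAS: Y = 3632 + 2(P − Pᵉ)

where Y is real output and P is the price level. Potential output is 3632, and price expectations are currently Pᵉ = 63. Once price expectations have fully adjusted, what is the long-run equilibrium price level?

Short run: with Pᵉ = 63, SRAS is Y = 3506 + 2P. Setting AD = SRAS gives 306 = 6P, so P = 51 and Y = 3812 − 4·51 = 3608.
Output 3608 is below potential 3632, so over time expected prices fall and SRAS shifts right until Y returns to 3632.
Long run: Y = 3632 on the AD curve gives 3632 = 3812 − 4P, so P = 45.

Long-run P = 45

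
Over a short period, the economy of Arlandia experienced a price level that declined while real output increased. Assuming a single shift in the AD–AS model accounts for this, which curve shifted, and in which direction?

SRAS shifted right

P fell and Y rose. An AD shift moves P and Y in the same direction; an SRAS shift moves them in opposite directions.
Here P and Y moved in opposite directions, so the SRAS curve shifted.
Since Y rose, SRAS shifted right.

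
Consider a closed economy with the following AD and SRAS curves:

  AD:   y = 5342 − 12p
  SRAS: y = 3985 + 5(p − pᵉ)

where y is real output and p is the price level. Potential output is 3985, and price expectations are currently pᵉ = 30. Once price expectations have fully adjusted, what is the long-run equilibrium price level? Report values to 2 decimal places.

Short run: with pᵉ = 30, SRAS is y = 3835 + 5p. Setting AD = SRAS gives 1507 = 17p, so p = 88.65 and y = 5342 − 12p = 4278.24.
Output 4278.24 is above potential 3985, so over time expected prices rise and SRAS shifts left until y returns to 3985.
Long run: y = 3985 on the AD curve gives 3985 = 5342 − 12p, so p = 113.08.

Long-run p = 113.08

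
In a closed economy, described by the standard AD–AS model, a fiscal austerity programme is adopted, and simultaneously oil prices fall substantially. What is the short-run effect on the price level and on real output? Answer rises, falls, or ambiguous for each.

Price level: falls; output: ambiguous

The first event is a negative demand shock: AD shifts left, which by itself pushes P down and Y down.
The second is a favourable supply shock: SRAS shifts right, which by itself pushes P down and Y up.
Both shocks push P down, so P falls. The two shocks push Y in opposite directions, so the effect on Y is ambiguous.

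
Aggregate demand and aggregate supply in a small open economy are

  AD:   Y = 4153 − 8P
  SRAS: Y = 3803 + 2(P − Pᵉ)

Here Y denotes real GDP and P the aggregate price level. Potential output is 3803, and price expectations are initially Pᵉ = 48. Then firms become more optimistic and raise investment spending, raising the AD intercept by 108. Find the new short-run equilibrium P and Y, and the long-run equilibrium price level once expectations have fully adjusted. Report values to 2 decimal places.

Short run: P = 55.40, Y = 3817.80. Long run: P = 57.25.

AD shifts right: new AD is Y = 4261 − 8P. With Pᵉ = 48, SRAS is Y = 3707 + 2P.
Short run: 4261 − 8P = 3707 + 2P gives 554 = 10P, so P = 55.40 and Y = 4261 − 8P = 3817.80.
Y = 3817.80 is above potential 3803; expectations adjust and SRAS shifts left until Y = 3803.
Long run: on the new AD curve, 3803 = 4261 − 8P gives P = 57.25.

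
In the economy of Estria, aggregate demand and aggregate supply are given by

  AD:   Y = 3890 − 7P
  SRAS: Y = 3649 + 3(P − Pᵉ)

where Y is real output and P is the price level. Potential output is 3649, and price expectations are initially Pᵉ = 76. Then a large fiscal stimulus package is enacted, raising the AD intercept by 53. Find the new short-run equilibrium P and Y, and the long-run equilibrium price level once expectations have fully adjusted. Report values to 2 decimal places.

AD shifts right: new AD is Y = 3943 − 7P. With Pᵉ = 76, SRAS is Y = 3421 + 3P.
Short run: 3943 − 7P = 3421 + 3P gives 522 = 10P, so P = 52.20 and Y = 3943 − 7P = 3577.60.
Y = 3577.60 is below potential 3649; expectations adjust and SRAS shifts right until Y = 3649.
Long run: on the new AD curve, 3649 = 3943 − 7P gives P = 42.00.

Short run: P = 52.20, Y = 3577.60. Long run: P = 42.00.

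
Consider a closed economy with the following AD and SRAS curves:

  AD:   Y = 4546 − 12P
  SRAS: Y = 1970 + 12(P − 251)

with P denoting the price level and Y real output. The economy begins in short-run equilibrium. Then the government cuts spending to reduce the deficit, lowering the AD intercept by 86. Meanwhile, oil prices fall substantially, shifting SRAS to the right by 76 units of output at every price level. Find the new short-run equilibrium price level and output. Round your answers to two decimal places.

P = 226.08, Y = 1747.00

After both shocks: AD is Y = 4460 − 12P and SRAS is Y = 12P − 966.
Setting them equal: 5426 = 24P, so P = 226.08.
Substituting into AD, Y = 1747.00.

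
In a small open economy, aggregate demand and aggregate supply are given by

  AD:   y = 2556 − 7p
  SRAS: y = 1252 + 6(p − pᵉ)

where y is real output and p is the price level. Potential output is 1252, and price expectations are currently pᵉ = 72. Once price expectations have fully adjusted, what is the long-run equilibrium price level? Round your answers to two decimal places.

Short run: with pᵉ = 72, SRAS is y = 820 + 6p. Setting AD = SRAS gives 1736 = 13p, so p = 133.54 and y = 2556 − 7p = 1621.23.
Output 1621.23 is above potential 1252, so over time expected prices rise and SRAS shifts left until y returns to 1252.
Long run: y = 1252 on the AD curve gives 1252 = 2556 − 7p, so p = 186.29.

Long-run p = 186.29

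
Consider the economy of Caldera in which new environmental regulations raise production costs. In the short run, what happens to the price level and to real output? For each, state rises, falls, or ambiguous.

Price level: rises; output: falls

This is an adverse supply shock: SRAS shifts left.
Moving along the downward-sloping AD curve, P rises and Y falls.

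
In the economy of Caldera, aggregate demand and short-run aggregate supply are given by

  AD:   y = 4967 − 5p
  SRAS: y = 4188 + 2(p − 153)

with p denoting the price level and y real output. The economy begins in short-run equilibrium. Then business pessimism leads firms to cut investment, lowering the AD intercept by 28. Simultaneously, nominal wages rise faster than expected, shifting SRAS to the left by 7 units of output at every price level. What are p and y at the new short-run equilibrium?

p = 152, y = 4179

After both shocks: AD is y = 4939 − 5p and SRAS is y = 3875 + 2p.
Setting them equal: 1064 = 7p, so p = 152.
y = 4939 − 5·152 = 4179.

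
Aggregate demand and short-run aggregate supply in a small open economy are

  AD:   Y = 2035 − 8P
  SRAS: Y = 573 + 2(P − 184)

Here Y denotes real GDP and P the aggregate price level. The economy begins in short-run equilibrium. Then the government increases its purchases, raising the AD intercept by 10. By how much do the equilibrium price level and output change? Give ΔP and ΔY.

ΔP = +1, ΔY = +2

This is a positive demand shock: AD shifts right.
New AD: Y = 2045 − 8P.
SRAS can be written Y = 205 + 2P.
Set AD = SRAS: 2045 − 8P = 205 + 2P, so 1840 = 10P and P = 184.
Y = 2045 − 8·184 = 573.
Initially P = 183, Y = 571, so ΔP = +1 and ΔY = +2.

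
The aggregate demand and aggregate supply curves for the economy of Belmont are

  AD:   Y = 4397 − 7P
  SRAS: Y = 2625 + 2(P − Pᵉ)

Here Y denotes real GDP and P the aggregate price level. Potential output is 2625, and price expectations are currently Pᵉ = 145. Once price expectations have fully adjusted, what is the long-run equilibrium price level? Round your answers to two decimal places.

Long-run P = 253.14

Short run: with Pᵉ = 145, SRAS is Y = 2335 + 2P. Setting AD = SRAS gives 2062 = 9P, so P = 229.11 and Y = 4397 − 7P = 2793.22.
Output 2793.22 is above potential 2625, so over time expected prices rise and SRAS shifts left until Y returns to 2625.
Long run: Y = 2625 on the AD curve gives 2625 = 4397 − 7P, so P = 253.14.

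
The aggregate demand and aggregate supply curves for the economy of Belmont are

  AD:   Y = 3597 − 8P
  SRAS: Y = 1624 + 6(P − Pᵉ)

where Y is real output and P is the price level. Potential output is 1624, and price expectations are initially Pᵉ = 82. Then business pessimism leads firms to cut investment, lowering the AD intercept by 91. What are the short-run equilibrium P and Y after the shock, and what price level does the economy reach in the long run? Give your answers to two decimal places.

Short run: P = 169.57, Y = 2149.43. Long run: P = 235.25.

AD shifts left: new AD is Y = 3506 − 8P. With Pᵉ = 82, SRAS is Y = 1132 + 6P.
Short run: 3506 − 8P = 1132 + 6P gives 2374 = 14P, so P = 169.57 and Y = 3506 − 8P = 2149.43.
Y = 2149.43 is above potential 1624; expectations adjust and SRAS shifts left until Y = 1624.
Long run: on the new AD curve, 1624 = 3506 − 8P gives P = 235.25.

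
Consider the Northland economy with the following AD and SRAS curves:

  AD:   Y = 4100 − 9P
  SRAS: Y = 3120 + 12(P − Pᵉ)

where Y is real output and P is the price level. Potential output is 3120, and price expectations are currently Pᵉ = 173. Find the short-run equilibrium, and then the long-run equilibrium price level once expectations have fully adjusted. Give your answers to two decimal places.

Short run: P = 145.52, Y = 2790.29. Long run: P = 108.89.

Short run: with Pᵉ = 173, SRAS is Y = 1044 + 12P. Setting AD = SRAS gives 3056 = 21P, so P = 145.52 and Y = 4100 − 9P = 2790.29.
Output 2790.29 is below potential 3120, so over time expected prices fall and SRAS shifts right until Y returns to 3120.
Long run: Y = 3120 on the AD curve gives 3120 = 4100 − 9P, so P = 108.89.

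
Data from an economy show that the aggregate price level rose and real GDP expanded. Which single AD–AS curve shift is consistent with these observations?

AD shifted right

P rose and Y rose. An AD shift moves P and Y in the same direction; an SRAS shift moves them in opposite directions.
Here P and Y moved in the same direction, so the AD curve shifted.
Since Y rose, AD shifted right.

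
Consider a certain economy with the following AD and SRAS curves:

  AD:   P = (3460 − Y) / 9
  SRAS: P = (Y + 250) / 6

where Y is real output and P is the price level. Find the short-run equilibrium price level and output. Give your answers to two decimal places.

Rearrange AD to Y = 3460 − 9P.
Rearrange SRAS to Y = 6P − 250.
Set AD = SRAS: 3460 − 9P = 6P − 250, so 3710 = 15P and P = 247.33.
Substituting into AD, Y = 3460 − 9P = 1234.00.

P = 247.33, Y = 1234.00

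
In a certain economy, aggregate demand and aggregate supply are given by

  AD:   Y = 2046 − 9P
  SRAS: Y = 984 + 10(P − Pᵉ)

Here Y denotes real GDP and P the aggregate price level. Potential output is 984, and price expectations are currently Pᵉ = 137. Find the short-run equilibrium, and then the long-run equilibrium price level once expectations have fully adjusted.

Short run: P = 128, Y = 894. Long run: P = 118.

Short run: with Pᵉ = 137, SRAS is Y = 10P − 386. Setting AD = SRAS gives 2432 = 19P, so P = 128 and Y = 2046 − 9·128 = 894.
Output 894 is below potential 984, so over time expected prices fall and SRAS shifts right until Y returns to 984.
Long run: Y = 984 on the AD curve gives 984 = 2046 − 9P, so P = 118.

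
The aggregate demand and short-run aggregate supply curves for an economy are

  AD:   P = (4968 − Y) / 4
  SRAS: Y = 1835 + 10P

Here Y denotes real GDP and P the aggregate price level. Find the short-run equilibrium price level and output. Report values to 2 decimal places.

Rearrange AD to Y = 4968 − 4P.
Set AD = SRAS: 4968 − 4P = 1835 + 10P, so 3133 = 14P and P = 223.79.
Substituting into AD, Y = 4968 − 4P = 4072.86.

P = 223.79, Y = 4072.86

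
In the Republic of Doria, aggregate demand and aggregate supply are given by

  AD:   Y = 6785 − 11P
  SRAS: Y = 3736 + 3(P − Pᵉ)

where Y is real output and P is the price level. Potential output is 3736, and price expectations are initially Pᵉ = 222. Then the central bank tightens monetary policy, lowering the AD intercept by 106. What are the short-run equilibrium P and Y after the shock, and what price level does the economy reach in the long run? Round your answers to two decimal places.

Short run: P = 257.79, Y = 3843.36. Long run: P = 267.55.

AD shifts left: new AD is Y = 6679 − 11P. With Pᵉ = 222, SRAS is Y = 3070 + 3P.
Short run: 6679 − 11P = 3070 + 3P gives 3609 = 14P, so P = 257.79 and Y = 6679 − 11P = 3843.36.
Y = 3843.36 is above potential 3736; expectations adjust and SRAS shifts left until Y = 3736.
Long run: on the new AD curve, 3736 = 6679 − 11P gives P = 267.55.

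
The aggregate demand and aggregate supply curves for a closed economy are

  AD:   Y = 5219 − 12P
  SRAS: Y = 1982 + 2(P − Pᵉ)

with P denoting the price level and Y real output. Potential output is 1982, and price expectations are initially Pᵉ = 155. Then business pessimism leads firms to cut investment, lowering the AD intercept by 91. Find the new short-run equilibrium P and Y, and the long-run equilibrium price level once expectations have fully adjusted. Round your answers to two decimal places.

Short run: P = 246.86, Y = 2165.71. Long run: P = 262.17.

AD shifts left: new AD is Y = 5128 − 12P. With Pᵉ = 155, SRAS is Y = 1672 + 2P.
Short run: 5128 − 12P = 1672 + 2P gives 3456 = 14P, so P = 246.86 and Y = 5128 − 12P = 2165.71.
Y = 2165.71 is above potential 1982; expectations adjust and SRAS shifts left until Y = 1982.
Long run: on the new AD curve, 1982 = 5128 − 12P gives P = 262.17.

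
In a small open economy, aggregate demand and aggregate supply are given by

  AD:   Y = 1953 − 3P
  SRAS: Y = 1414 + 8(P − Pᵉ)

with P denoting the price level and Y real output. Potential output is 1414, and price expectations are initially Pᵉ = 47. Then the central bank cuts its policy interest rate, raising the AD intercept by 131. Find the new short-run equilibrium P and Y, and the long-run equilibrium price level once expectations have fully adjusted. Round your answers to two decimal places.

AD shifts right: new AD is Y = 2084 − 3P. With Pᵉ = 47, SRAS is Y = 1038 + 8P.
Short run: 2084 − 3P = 1038 + 8P gives 1046 = 11P, so P = 95.09 and Y = 2084 − 3P = 1798.73.
Y = 1798.73 is above potential 1414; expectations adjust and SRAS shifts left until Y = 1414.
Long run: on the new AD curve, 1414 = 2084 − 3P gives P = 223.33.

Short run: P = 95.09, Y = 1798.73. Long run: P = 223.33.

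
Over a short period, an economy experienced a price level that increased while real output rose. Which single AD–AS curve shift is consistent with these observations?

AD shifted right

P rose and Y rose. An AD shift moves P and Y in the same direction; an SRAS shift moves them in opposite directions.
Here P and Y moved in the same direction, so the AD curve shifted.
Since Y rose, AD shifted right.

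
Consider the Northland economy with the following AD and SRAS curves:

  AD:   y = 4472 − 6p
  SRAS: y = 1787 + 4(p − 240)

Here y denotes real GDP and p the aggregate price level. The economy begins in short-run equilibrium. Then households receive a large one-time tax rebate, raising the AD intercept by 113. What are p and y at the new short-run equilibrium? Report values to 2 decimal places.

This is a positive demand shock: AD shifts right.
New AD: y = 4585 − 6p.
SRAS can be written y = 827 + 4p.
Set AD = SRAS: 4585 − 6p = 827 + 4p, so 3758 = 10p and p = 375.80.
Substituting into AD, y = 2330.20.

p = 375.80, y = 2330.20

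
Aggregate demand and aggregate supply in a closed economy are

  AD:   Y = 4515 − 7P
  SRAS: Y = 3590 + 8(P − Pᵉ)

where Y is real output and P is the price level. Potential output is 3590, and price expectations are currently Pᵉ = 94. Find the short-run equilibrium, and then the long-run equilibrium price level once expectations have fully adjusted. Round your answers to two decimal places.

Short run: with Pᵉ = 94, SRAS is Y = 2838 + 8P. Setting AD = SRAS gives 1677 = 15P, so P = 111.80 and Y = 4515 − 7P = 3732.40.
Output 3732.40 is above potential 3590, so over time expected prices rise and SRAS shifts left until Y returns to 3590.
Long run: Y = 3590 on the AD curve gives 3590 = 4515 − 7P, so P = 132.14.

Short run: P = 111.80, Y = 3732.40. Long run: P = 132.14.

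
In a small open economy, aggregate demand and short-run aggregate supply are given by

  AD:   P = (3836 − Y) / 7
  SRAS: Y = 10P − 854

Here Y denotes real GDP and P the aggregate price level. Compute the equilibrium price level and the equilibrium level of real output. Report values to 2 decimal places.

Rearrange AD to Y = 3836 − 7P.
Set AD = SRAS: 3836 − 7P = 10P − 854, so 4690 = 17P and P = 275.88.
Substituting into AD, Y = 3836 − 7P = 1904.82.

P = 275.88, Y = 1904.82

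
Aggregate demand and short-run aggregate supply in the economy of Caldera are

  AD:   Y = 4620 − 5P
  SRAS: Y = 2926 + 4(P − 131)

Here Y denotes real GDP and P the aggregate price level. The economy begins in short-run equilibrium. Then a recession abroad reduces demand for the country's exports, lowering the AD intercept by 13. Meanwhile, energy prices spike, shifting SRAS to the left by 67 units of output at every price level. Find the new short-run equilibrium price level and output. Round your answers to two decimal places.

P = 252.44, Y = 3344.78

After both shocks: AD is Y = 4607 − 5P and SRAS is Y = 2335 + 4P.
Setting them equal: 2272 = 9P, so P = 252.44.
Substituting into AD, Y = 3344.78.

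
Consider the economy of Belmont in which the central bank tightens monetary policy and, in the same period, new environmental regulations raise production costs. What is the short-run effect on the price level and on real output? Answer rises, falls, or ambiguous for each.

Price level: ambiguous; output: falls

The first event is a negative demand shock: AD shifts left, which by itself pushes P down and Y down.
The second is an adverse supply shock: SRAS shifts left, which by itself pushes P up and Y down.
The two shocks push P in opposite directions, so the effect on P is ambiguous. Both shocks push Y down, so Y falls.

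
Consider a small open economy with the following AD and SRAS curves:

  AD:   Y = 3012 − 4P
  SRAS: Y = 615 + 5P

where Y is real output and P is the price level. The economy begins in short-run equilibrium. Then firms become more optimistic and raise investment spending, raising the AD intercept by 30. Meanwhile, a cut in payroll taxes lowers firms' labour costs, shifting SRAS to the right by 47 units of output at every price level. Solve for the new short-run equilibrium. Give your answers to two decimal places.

P = 264.44, Y = 1984.22

After both shocks: AD is Y = 3042 − 4P and SRAS is Y = 662 + 5P.
Setting them equal: 2380 = 9P, so P = 264.44.
Substituting into AD, Y = 1984.22.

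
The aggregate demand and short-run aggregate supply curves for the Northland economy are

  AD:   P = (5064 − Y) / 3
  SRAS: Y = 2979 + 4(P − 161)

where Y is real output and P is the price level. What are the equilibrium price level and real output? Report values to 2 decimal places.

Write SRAS as Y = 2979 + 4P − 644 = 2335 + 4P.
Rearrange AD to Y = 5064 − 3P.
Set AD = SRAS: 5064 − 3P = 2335 + 4P, so 2729 = 7P and P = 389.86.
Substituting into AD, Y = 5064 − 3P = 3894.43.

P = 389.86, Y = 3894.43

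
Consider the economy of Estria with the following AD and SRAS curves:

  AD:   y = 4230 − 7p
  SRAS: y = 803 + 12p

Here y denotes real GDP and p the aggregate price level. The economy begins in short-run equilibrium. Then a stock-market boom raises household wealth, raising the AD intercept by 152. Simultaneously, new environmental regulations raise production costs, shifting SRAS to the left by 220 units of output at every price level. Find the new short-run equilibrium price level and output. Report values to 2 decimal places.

p = 199.95, y = 2982.37

After both shocks: AD is y = 4382 − 7p and SRAS is y = 583 + 12p.
Setting them equal: 3799 = 19p, so p = 199.95.
Substituting into AD, y = 2982.37.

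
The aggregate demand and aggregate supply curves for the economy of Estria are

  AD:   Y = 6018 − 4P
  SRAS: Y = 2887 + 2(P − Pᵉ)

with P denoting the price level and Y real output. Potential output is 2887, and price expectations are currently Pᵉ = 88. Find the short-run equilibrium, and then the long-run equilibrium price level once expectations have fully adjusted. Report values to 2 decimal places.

Short run: with Pᵉ = 88, SRAS is Y = 2711 + 2P. Setting AD = SRAS gives 3307 = 6P, so P = 551.17 and Y = 6018 − 4P = 3813.33.
Output 3813.33 is above potential 2887, so over time expected prices rise and SRAS shifts left until Y returns to 2887.
Long run: Y = 2887 on the AD curve gives 2887 = 6018 − 4P, so P = 782.75.

Short run: P = 551.17, Y = 3813.33. Long run: P = 782.75.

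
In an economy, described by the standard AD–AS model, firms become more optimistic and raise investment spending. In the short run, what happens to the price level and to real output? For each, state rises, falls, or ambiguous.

Price level: rises; output: rises

This is a positive demand shock: AD shifts right.
Moving along the upward-sloping SRAS curve, P rises and Y rises.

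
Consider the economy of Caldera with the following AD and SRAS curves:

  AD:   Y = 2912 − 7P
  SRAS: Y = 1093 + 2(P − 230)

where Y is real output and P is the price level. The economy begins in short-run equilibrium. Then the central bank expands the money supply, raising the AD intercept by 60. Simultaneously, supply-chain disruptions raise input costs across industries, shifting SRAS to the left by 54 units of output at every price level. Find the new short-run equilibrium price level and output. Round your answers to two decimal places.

P = 265.89, Y = 1110.78

After both shocks: AD is Y = 2972 − 7P and SRAS is Y = 579 + 2P.
Setting them equal: 2393 = 9P, so P = 265.89.
Substituting into AD, Y = 1110.78.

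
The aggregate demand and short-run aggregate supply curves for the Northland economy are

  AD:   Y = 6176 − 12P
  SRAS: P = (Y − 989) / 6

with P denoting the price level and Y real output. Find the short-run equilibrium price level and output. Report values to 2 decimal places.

P = 288.17, Y = 2718.00

Rearrange SRAS to Y = 989 + 6P.
Set AD = SRAS: 6176 − 12P = 989 + 6P, so 5187 = 18P and P = 288.17.
Substituting into AD, Y = 6176 − 12P = 2718.00.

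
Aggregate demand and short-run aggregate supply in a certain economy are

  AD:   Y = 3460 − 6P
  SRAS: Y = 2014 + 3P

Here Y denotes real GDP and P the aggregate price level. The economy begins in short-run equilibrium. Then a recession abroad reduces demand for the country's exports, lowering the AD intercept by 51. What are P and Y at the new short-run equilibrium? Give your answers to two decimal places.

P = 155.00, Y = 2479.00

This is a negative demand shock: AD shifts left.
New AD: Y = 3409 − 6P.
Set AD = SRAS: 3409 − 6P = 2014 + 3P, so 1395 = 9P and P = 155.00.
Substituting into AD, Y = 2479.00.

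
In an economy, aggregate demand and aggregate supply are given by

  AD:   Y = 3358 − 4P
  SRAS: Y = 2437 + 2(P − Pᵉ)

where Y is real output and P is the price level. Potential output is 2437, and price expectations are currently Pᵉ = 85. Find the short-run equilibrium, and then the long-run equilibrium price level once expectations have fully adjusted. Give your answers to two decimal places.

Short run: P = 181.83, Y = 2630.67. Long run: P = 230.25.

Short run: with Pᵉ = 85, SRAS is Y = 2267 + 2P. Setting AD = SRAS gives 1091 = 6P, so P = 181.83 and Y = 3358 − 4P = 2630.67.
Output 2630.67 is above potential 2437, so over time expected prices rise and SRAS shifts left until Y returns to 2437.
Long run: Y = 2437 on the AD curve gives 2437 = 3358 − 4P, so P = 230.25.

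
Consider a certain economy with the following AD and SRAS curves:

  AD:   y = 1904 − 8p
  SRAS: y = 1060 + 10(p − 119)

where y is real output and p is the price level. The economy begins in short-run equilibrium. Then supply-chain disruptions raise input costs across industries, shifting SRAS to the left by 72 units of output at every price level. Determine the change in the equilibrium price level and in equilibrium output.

Δp = +4, Δy = -32

This is a negative supply shock: SRAS shifts left.
New SRAS: y = 10p − 202.
Set AD = SRAS: 1904 − 8p = 10p − 202, so 2106 = 18p and p = 117.
y = 1904 − 8·117 = 968.
Initially p = 113, y = 1000, so Δp = +4 and Δy = -32.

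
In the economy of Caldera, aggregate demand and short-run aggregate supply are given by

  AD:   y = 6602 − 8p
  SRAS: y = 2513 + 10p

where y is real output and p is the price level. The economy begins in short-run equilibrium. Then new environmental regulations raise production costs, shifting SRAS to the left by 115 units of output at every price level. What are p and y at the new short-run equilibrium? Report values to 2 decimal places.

p = 233.56, y = 4733.56

This is a negative supply shock: SRAS shifts left.
New SRAS: y = 2398 + 10p.
Set AD = SRAS: 6602 − 8p = 2398 + 10p, so 4204 = 18p and p = 233.56.
Substituting into AD, y = 4733.56.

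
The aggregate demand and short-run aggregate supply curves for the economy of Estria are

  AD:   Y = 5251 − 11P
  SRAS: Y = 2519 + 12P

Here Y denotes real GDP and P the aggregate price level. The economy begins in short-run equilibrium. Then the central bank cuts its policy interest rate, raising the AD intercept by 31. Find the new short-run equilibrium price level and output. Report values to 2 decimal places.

P = 120.13, Y = 3960.57

This is a positive demand shock: AD shifts right.
New AD: Y = 5282 − 11P.
Set AD = SRAS: 5282 − 11P = 2519 + 12P, so 2763 = 23P and P = 120.13.
Substituting into AD, Y = 3960.57.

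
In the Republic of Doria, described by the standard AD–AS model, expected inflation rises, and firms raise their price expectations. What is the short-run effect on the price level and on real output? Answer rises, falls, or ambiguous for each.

Price level: rises; output: falls

This is an adverse supply shock: SRAS shifts left.
Moving along the downward-sloping AD curve, P rises and Y falls.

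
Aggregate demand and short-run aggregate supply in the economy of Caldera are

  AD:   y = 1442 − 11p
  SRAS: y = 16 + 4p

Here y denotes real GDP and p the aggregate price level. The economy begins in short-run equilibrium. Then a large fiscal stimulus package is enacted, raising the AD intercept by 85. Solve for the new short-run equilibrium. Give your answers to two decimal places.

This is a positive demand shock: AD shifts right.
New AD: y = 1527 − 11p.
Set AD = SRAS: 1527 − 11p = 16 + 4p, so 1511 = 15p and p = 100.73.
Substituting into AD, y = 418.93.

p = 100.73, y = 418.93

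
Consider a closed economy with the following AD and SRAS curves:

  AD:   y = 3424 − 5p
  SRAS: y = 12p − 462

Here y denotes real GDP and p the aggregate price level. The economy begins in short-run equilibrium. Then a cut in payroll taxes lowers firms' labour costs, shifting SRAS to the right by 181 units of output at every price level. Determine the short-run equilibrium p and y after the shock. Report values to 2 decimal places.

This is a positive supply shock: SRAS shifts right.
New SRAS: y = 12p − 281.
Set AD = SRAS: 3424 − 5p = 12p − 281, so 3705 = 17p and p = 217.94.
Substituting into AD, y = 2334.29.

p = 217.94, y = 2334.29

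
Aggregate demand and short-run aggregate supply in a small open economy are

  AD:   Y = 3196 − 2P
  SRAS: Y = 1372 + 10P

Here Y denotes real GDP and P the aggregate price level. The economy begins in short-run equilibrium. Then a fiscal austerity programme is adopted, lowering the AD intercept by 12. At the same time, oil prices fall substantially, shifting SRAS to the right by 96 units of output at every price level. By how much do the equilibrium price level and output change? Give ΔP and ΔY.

After both shocks: AD is Y = 3184 − 2P and SRAS is Y = 1468 + 10P.
Setting them equal: 1716 = 12P, so P = 143.
Y = 3184 − 2·143 = 2898.
Initially P = 152, Y = 2892, so ΔP = -9 and ΔY = +6.

ΔP = -9, ΔY = +6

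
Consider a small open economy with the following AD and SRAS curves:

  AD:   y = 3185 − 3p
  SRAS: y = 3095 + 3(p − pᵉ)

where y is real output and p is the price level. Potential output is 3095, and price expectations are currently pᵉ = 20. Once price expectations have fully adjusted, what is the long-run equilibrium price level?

Long-run p = 30

Short run: with pᵉ = 20, SRAS is y = 3035 + 3p. Setting AD = SRAS gives 150 = 6p, so p = 25 and y = 3185 − 3·25 = 3110.
Output 3110 is above potential 3095, so over time expected prices rise and SRAS shifts left until y returns to 3095.
Long run: y = 3095 on the AD curve gives 3095 = 3185 − 3p, so p = 30.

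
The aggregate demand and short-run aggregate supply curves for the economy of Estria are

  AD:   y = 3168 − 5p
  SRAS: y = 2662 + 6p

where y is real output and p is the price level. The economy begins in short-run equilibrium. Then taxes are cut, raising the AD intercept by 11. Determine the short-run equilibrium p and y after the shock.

This is a positive demand shock: AD shifts right.
New AD: y = 3179 − 5p.
Set AD = SRAS: 3179 − 5p = 2662 + 6p, so 517 = 11p and p = 47.
y = 3179 − 5·47 = 2944.

p = 47, y = 2944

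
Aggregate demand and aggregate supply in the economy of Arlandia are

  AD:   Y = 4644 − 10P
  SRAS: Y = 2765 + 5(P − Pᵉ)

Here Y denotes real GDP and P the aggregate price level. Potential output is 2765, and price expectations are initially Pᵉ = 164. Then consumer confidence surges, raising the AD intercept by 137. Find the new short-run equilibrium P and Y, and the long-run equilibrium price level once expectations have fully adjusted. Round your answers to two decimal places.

AD shifts right: new AD is Y = 4781 − 10P. With Pᵉ = 164, SRAS is Y = 1945 + 5P.
Short run: 4781 − 10P = 1945 + 5P gives 2836 = 15P, so P = 189.07 and Y = 4781 − 10P = 2890.33.
Y = 2890.33 is above potential 2765; expectations adjust and SRAS shifts left until Y = 2765.
Long run: on the new AD curve, 2765 = 4781 − 10P gives P = 201.60.

Short run: P = 189.07, Y = 2890.33. Long run: P = 201.60.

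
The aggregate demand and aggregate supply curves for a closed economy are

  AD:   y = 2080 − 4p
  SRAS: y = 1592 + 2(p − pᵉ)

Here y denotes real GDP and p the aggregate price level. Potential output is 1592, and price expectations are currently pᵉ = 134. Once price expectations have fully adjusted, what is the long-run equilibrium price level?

Short run: with pᵉ = 134, SRAS is y = 1324 + 2p. Setting AD = SRAS gives 756 = 6p, so p = 126 and y = 2080 − 4·126 = 1576.
Output 1576 is below potential 1592, so over time expected prices fall and SRAS shifts right until y returns to 1592.
Long run: y = 1592 on the AD curve gives 1592 = 2080 − 4p, so p = 122.

Long-run p = 122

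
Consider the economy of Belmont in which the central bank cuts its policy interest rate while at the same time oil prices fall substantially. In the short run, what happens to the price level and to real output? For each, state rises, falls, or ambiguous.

The first event is a positive demand shock: AD shifts right, which by itself pushes P up and Y up.
The second is a favourable supply shock: SRAS shifts right, which by itself pushes P down and Y up.
The two shocks push P in opposite directions, so the effect on P is ambiguous. Both shocks push Y up, so Y rises.

Price level: ambiguous; output: rises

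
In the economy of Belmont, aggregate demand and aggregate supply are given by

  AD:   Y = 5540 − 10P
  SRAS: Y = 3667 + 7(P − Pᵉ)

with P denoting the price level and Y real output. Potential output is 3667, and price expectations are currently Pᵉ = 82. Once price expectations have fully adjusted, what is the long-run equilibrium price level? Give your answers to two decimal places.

Short run: with Pᵉ = 82, SRAS is Y = 3093 + 7P. Setting AD = SRAS gives 2447 = 17P, so P = 143.94 and Y = 5540 − 10P = 4100.59.
Output 4100.59 is above potential 3667, so over time expected prices rise and SRAS shifts left until Y returns to 3667.
Long run: Y = 3667 on the AD curve gives 3667 = 5540 − 10P, so P = 187.30.

Long-run P = 187.30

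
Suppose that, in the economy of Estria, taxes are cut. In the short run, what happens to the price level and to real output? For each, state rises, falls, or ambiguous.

This is a positive demand shock: AD shifts right.
Moving along the upward-sloping SRAS curve, P rises and Y rises.

Price level: rises; output: rises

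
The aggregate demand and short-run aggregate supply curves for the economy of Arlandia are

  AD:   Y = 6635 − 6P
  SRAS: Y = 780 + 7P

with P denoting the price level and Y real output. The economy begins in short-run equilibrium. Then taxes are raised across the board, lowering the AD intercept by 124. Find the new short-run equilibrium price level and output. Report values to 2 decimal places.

This is a negative demand shock: AD shifts left.
New AD: Y = 6511 − 6P.
Set AD = SRAS: 6511 − 6P = 780 + 7P, so 5731 = 13P and P = 440.85.
Substituting into AD, Y = 3865.92.

P = 440.85, Y = 3865.92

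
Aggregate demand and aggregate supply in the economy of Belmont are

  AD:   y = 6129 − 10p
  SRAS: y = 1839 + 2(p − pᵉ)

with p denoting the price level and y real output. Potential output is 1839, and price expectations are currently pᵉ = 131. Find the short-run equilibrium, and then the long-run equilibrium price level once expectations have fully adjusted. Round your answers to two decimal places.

Short run: with pᵉ = 131, SRAS is y = 1577 + 2p. Setting AD = SRAS gives 4552 = 12p, so p = 379.33 and y = 6129 − 10p = 2335.67.
Output 2335.67 is above potential 1839, so over time expected prices rise and SRAS shifts left until y returns to 1839.
Long run: y = 1839 on the AD curve gives 1839 = 6129 − 10p, so p = 429.00.

Short run: p = 379.33, y = 2335.67. Long run: p = 429.00.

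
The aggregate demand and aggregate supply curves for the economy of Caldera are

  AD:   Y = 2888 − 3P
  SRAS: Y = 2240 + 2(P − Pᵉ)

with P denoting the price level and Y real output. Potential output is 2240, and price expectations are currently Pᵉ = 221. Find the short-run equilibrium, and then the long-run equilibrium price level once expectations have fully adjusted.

Short run: with Pᵉ = 221, SRAS is Y = 1798 + 2P. Setting AD = SRAS gives 1090 = 5P, so P = 218 and Y = 2888 − 3·218 = 2234.
Output 2234 is below potential 2240, so over time expected prices fall and SRAS shifts right until Y returns to 2240.
Long run: Y = 2240 on the AD curve gives 2240 = 2888 − 3P, so P = 216.

Short run: P = 218, Y = 2234. Long run: P = 216.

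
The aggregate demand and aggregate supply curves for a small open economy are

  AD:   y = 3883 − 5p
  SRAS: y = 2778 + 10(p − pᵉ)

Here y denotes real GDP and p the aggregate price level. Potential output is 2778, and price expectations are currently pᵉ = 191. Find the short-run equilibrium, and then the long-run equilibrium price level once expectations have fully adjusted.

Short run: with pᵉ = 191, SRAS is y = 868 + 10p. Setting AD = SRAS gives 3015 = 15p, so p = 201 and y = 3883 − 5·201 = 2878.
Output 2878 is above potential 2778, so over time expected prices rise and SRAS shifts left until y returns to 2778.
Long run: y = 2778 on the AD curve gives 2778 = 3883 − 5p, so p = 221.

Short run: p = 201, y = 2878. Long run: p = 221.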